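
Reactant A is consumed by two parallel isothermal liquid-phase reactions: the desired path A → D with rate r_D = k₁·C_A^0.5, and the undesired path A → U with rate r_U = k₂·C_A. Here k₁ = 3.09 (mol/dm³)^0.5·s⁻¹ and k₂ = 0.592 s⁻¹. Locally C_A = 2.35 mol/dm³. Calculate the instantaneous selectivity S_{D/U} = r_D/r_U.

S_{D/U} = r_D/r_U = (k₁·C_A^0.5)/(k₂·C_A) = (k₁/k₂)·C_A^-0.5.
= (3.09×2.350^0.5) / (0.592×2.350) = 4.737/1.391 = 3.40.
The undesired path is higher order in A, so low C_A (CSTR or dilute feed) favours D.

3.40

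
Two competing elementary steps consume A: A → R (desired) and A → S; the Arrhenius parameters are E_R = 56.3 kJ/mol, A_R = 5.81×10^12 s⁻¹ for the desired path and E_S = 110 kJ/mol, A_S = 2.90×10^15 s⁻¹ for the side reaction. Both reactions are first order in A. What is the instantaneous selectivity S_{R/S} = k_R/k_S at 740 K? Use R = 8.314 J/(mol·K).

12.4

k_R/k_S = (A_R/A_S)·exp[−(E_R−E_S)/(RT)] = (A_R/A_S)·exp[(E_S−E_R)/(RT)].
(E_S−E_R)/(RT) = (110−56.3)×10³/(8.314×740) = 53700/6152 = 8.728.
k_R/k_S = (5.81×10^12/2.90×10^15)·exp(8.728) = 0.002003 × 6176 = 12.4.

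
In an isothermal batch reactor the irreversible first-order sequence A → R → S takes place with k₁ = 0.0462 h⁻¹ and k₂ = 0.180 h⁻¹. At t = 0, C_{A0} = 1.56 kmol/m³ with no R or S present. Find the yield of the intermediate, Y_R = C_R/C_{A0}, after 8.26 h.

0.158

For first-order series with pure A initially, C_R(t) = k₁C_{A0}/(k₂−k₁)·(e^(−k₁t) − e^(−k₂t)).
e^(−k₁t) = e^(−0.0462×8.26) = e^(−0.3816) = 0.6828; e^(−k₂t) = e^(−1.487) = 0.2261.
C_R = 0.0462×1.56/(0.180−0.0462) × (0.6828−0.2261) = 0.5387×0.4567 = 0.2460 kmol/m³.
Y_R = C_R/C_{A0} = 0.2460/1.56 = 0.158.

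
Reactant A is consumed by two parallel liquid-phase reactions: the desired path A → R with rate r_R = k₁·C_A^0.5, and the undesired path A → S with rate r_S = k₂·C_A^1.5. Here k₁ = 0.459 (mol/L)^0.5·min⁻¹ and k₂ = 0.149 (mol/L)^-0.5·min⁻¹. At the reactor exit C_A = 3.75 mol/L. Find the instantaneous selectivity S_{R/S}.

0.821

S_{R/S} = r_R/r_S = (k₁·C_A^0.5)/(k₂·C_A^1.5) = (k₁/k₂)·C_A⁻¹.
= (0.459×3.750^0.5) / (0.149×3.750^1.5) = 0.8888/1.082 = 0.821.
The undesired path is higher order in A, so low C_A (CSTR or dilute feed) favours R.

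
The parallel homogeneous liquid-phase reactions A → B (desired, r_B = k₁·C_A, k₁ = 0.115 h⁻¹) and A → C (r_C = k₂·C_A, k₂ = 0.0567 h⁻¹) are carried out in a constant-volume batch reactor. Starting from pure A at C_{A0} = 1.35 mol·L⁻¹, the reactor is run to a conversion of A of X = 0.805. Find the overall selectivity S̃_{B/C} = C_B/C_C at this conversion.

C_A = C_{A0}(1−X) = 0.2632 mol·L⁻¹.
Both paths are first order in A, so the instantaneous fraction to B is constant: dC_B/d(−C_A) = k₁/(k₁+k₂) = 0.6698.
C_B = 0.6698·(C_{A0}−C_A) = 0.6698×1.087 = 0.728 mol·L⁻¹.
C_C = (C_{A0}−C_A)−C_B = 0.3589 mol·L⁻¹; S̃_{B/C} = 0.7279/0.3589 = 2.03.

2.03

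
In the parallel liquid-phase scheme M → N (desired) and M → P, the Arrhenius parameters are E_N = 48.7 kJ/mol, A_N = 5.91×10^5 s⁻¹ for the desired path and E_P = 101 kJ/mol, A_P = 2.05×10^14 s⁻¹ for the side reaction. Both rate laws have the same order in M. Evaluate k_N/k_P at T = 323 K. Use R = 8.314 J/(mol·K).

0.828

With equal orders, S_{N/P} = k_N/k_P = (A_N/A_P)·exp[(E_P−E_N)/(RT)].
(E_P−E_N)/(RT) = (101−48.7)×10³/(8.314×323) = 52300/2685 = 19.48.
k_N/k_P = (5.91×10^5/2.05×10^14)·exp(19.48) = 2.883×10^-9 × 2.872×10^8 = 0.828.
Since E_N < E_P, lowering the temperature improves selectivity toward N.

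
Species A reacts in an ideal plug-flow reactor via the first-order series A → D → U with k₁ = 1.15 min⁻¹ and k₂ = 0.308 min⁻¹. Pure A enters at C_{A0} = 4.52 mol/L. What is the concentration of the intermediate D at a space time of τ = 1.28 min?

Solving the coupled first-order balances gives C_D(τ) = [k₁/(k₂−k₁)]·C_{A0}·(e^(−k₁τ) − e^(−k₂τ)).
e^(−k₁τ) = e^(−1.15×1.28) = e^(−1.472) = 0.2295; e^(−k₂τ) = e^(−0.3942) = 0.6742.
C_D = 1.15×4.52/(0.308−1.15) × (0.2295−0.6742) = (-6.173)×(-0.4447) = 2.745 mol/L.

2.75 mol/L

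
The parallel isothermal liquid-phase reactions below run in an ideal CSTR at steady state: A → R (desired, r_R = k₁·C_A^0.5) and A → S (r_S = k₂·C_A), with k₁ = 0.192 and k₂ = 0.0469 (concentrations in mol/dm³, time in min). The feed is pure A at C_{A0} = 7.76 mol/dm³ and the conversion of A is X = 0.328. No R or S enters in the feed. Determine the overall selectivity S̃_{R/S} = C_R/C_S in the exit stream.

1.79

Exit C_A = C_{A0}(1−X) = 7.76×0.672 = 5.215 mol/dm³.
In a CSTR the entire volume is at exit conditions, so r_R = 0.192×5.215^0.5 = 0.4384 and r_S = 0.0469×5.215 = 0.2446.
Overall selectivity = C_R/C_S = r_Rτ/(r_Sτ) = r_R/r_S = 1.79.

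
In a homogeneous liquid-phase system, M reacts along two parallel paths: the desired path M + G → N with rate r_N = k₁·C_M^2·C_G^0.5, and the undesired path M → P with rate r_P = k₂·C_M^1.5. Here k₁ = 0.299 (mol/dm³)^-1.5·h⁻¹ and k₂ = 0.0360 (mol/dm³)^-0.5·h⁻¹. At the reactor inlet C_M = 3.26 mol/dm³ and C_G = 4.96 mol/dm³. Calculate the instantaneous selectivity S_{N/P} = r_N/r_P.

33.4

S_{N/P} = r_N/r_P = (k₁·C_M^2·C_G^0.5)/(k₂·C_M^1.5) = (k₁/k₂)·C_M^0.5·C_G^0.5.
= (0.299×3.260^2×4.960^0.5) / (0.0360×3.260^1.5) = 7.077/0.2119 = 33.4.
Since the desired path is higher order in M, keeping C_M high (PFR or concentrated feed) favours N.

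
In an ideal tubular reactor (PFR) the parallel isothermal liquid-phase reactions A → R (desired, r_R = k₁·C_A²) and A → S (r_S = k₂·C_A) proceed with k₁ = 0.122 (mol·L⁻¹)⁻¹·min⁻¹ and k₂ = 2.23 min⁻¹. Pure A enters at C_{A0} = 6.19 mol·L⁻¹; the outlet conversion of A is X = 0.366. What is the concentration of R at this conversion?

C_A = C_{A0}(1−X) = 3.924 mol·L⁻¹.
Along a PFR/batch, dC_S/dC_A = −r_S/(r_R+r_S) = −k₂/(k₂+k₁·C_A).
Integrating from C_{A0} to C_A: C_S = (2.23/0.122)·ln[(2.23+0.122·6.19)/(2.23+0.122·3.92)] = 18.28·ln(2.985/2.709) = 1.776 mol·L⁻¹.
Then C_R = (C_{A0}−C_A) − C_S = 2.266 − 1.776 = 0.4896 mol·L⁻¹.

0.490 mol·L⁻¹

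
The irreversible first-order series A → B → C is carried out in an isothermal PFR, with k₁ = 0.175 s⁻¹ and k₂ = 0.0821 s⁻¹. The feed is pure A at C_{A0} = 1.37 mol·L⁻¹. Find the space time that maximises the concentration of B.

The intermediate peaks when r₁ = r₂, i.e. k₁e^(−k₁τ) = k₂e^(−k₂τ), giving τ_opt = ln(k₂/k₁)/(k₂−k₁).
= ln(0.0821/0.175)/(0.0821−0.175) = ln(0.4691)/-0.09290 = -0.7568/-0.09290 = 8.15 s.

8.15 s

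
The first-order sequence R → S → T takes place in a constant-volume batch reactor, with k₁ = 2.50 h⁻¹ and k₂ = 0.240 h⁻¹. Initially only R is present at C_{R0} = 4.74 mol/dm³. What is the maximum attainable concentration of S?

Evaluating C_S at t_opt = ln(k₂/k₁)/(k₂−k₁) gives C_{S,max}/C_{R0} = (k₁/k₂)^[k₂/(k₂−k₁)].
= (2.50/0.240)^(0.240/(0.240−2.50)) = (10.42)^(-0.1062) = 0.7797.
C_{S,max} = 0.7797×4.74 = 3.70 mol/dm³.

3.70 mol/dm³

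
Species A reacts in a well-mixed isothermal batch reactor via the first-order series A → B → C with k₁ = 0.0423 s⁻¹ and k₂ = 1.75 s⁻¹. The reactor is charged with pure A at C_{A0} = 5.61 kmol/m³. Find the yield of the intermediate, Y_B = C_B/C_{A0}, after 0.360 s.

0.0112

For first-order series with pure A initially, C_B(t) = k₁C_{A0}/(k₂−k₁)·(e^(−k₁t) − e^(−k₂t)).
e^(−k₁t) = e^(−0.0423×0.360) = e^(−0.01523) = 0.9849; e^(−k₂t) = e^(−0.6300) = 0.5326.
C_B = 0.0423×5.61/(1.75−0.0423) × (0.9849−0.5326) = 0.1390×0.4523 = 0.06285 kmol/m³.
Y_B = C_B/C_{A0} = 0.06285/5.61 = 0.0112.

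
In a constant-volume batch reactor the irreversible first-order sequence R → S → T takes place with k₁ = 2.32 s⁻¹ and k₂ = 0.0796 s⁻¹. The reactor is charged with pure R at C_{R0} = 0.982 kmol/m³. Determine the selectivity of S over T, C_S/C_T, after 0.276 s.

81.9

For first-order series with pure R initially, C_S(t) = k₁C_{R0}/(k₂−k₁)·(e^(−k₁t) − e^(−k₂t)).
e^(−k₁t) = e^(−2.32×0.276) = e^(−0.6403) = 0.5271; e^(−k₂t) = e^(−0.02197) = 0.9783.
C_S = 2.32×0.982/(0.0796−2.32) × (0.5271−0.9783) = (-1.017)×(-0.4511) = 0.4588 kmol/m³.
C_R = C_{R0}e^(−k₁t) = 0.5176 kmol/m³, so C_T = C_{R0}−C_R−C_S = 0.005598 kmol/m³; C_S/C_T = 81.9.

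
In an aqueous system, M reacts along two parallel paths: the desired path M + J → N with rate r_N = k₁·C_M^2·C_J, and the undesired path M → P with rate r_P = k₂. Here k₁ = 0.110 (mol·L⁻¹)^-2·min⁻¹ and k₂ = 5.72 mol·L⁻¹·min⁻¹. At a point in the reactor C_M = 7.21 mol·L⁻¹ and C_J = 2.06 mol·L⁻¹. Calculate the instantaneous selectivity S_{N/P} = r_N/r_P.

2.06

S_{N/P} = r_N/r_P = (k₁·C_M^2·C_J)/(k₂) = (k₁/k₂)·C_M^2·C_J.
= (0.110×7.210^2×2.060) / (5.72) = 11.78/5.720 = 2.06.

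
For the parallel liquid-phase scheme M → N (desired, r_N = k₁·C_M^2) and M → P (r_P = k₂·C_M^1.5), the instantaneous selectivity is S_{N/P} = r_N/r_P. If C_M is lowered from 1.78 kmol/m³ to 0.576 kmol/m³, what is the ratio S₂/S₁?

S_{N/P} = (k₁/k₂)·C_M^0.5, so S₂/S₁ = (C_{M,2}/C_{M,1})^0.5.
= (0.576/1.78)^0.5 = (0.3236)^0.5 = 0.569.

0.569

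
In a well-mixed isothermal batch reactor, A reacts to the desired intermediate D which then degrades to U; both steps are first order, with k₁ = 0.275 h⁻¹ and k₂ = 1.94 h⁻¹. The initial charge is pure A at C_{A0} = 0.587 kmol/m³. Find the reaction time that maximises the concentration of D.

The intermediate peaks when r₁ = r₂, i.e. k₁e^(−k₁t) = k₂e^(−k₂t), giving t_opt = ln(k₂/k₁)/(k₂−k₁).
= ln(1.94/0.275)/(1.94−0.275) = ln(7.055)/1.665 = 1.954/1.665 = 1.17 h.

1.17 h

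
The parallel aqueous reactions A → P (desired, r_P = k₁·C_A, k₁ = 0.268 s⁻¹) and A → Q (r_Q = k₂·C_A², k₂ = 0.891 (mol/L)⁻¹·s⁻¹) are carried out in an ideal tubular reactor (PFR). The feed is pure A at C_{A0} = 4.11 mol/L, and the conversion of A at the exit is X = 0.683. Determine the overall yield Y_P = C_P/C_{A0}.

0.0740

C_A = C_{A0}(1−X) = 1.303 mol/L.
Along a PFR/batch, dC_P/dC_A = −r_P/(r_P+r_Q) = −k₁/(k₁+k₂·C_A).
Integrating from C_{A0} to C_A: C_P = (0.268/0.891)·ln[(0.268+0.891·4.11)/(0.268+0.891·1.30)] = 0.3008·ln(3.930/1.429) = 0.3043 mol/L.
Y_P = C_P/C_{A0} = 0.3043/4.11 = 0.0740.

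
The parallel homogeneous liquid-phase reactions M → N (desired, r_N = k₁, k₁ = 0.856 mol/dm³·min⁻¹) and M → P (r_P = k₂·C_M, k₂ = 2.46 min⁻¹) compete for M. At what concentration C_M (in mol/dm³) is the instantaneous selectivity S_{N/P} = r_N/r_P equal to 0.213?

S_{N/P} = (k₁/k₂)·C_M⁻¹ ⇒ C_M = (S·k₂/k₁)^(-1).
= (0.213×2.46/0.856)^(-1) = (0.6121)^(-1) = 1.63 mol/dm³.

1.63 mol/dm³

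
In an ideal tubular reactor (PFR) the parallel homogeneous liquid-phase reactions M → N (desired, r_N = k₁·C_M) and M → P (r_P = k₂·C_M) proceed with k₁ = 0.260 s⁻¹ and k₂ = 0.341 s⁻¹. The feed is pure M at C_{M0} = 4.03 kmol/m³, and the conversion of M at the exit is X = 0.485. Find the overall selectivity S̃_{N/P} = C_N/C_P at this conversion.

0.762

C_M = C_{M0}(1−X) = 2.075 kmol/m³.
Both paths are first order in M, so the instantaneous fraction to N is constant: dC_N/d(−C_M) = k₁/(k₁+k₂) = 0.4326.
C_N = 0.4326·(C_{M0}−C_M) = 0.4326×1.955 = 0.846 kmol/m³.
C_P = (C_{M0}−C_M)−C_N = 1.109 kmol/m³; S̃_{N/P} = 0.8456/1.109 = 0.762.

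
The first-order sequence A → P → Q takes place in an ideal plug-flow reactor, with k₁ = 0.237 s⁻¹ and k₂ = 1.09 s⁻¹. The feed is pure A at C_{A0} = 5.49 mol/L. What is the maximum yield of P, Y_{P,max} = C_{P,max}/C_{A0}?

At the optimum, C_{P,max}/C_{A0} = (k₁/k₂)^[k₂/(k₂−k₁)].
= (0.237/1.09)^(1.09/(1.09−0.237)) = (0.2174)^(1.278) = 0.1423.

0.142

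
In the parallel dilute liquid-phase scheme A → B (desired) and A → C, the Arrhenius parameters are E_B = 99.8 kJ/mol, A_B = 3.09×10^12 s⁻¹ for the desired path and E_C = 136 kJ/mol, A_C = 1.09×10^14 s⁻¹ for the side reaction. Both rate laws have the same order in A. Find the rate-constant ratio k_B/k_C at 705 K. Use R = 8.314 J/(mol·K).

k_B/k_C = (A_B/A_C)·exp[−(E_B−E_C)/(RT)] = (A_B/A_C)·exp[(E_C−E_B)/(RT)].
(E_C−E_B)/(RT) = (136−99.8)×10³/(8.314×705) = 36200/5861 = 6.176.
k_B/k_C = (3.09×10^12/1.09×10^14)·exp(6.176) = 0.02835 × 481.1 = 13.6.

13.6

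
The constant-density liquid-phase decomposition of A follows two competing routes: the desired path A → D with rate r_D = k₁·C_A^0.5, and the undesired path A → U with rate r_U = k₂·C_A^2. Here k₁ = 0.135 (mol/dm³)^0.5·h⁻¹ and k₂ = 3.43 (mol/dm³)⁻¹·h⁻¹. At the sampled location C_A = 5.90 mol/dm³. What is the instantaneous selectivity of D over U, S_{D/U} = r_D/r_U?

0.00275

S_{D/U} = r_D/r_U = (k₁·C_A^0.5)/(k₂·C_A^2) = (k₁/k₂)·C_A^-1.5.
= (0.135×5.900^0.5) / (3.43×5.900^2) = 0.3279/119.4 = 0.00275.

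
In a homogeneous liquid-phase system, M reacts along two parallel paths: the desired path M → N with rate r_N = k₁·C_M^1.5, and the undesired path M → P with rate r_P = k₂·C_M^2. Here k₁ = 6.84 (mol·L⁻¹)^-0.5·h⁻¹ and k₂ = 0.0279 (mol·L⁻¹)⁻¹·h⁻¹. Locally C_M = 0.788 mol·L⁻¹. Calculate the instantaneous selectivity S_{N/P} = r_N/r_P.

S_{N/P} = r_N/r_P = (k₁·C_M^1.5)/(k₂·C_M^2) = (k₁/k₂)·C_M^-0.5.
= (6.84×0.7880^1.5) / (0.0279×0.7880^2) = 4.785/0.01732 = 276.
The undesired path is higher order in M, so low C_M (CSTR or dilute feed) favours N.

276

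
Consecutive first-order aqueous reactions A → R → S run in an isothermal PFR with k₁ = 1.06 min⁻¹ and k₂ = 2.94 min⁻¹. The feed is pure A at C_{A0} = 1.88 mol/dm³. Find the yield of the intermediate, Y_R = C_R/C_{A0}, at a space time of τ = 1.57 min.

0.101

Solving the coupled first-order balances gives C_R(τ) = [k₁/(k₂−k₁)]·C_{A0}·(e^(−k₁τ) − e^(−k₂τ)).
e^(−k₁τ) = e^(−1.06×1.57) = e^(−1.664) = 0.1893; e^(−k₂τ) = e^(−4.616) = 0.009894.
C_R = 1.06×1.88/(2.94−1.06) × (0.1893−0.009894) = 1.060×0.1794 = 0.1902 mol/dm³.
Y_R = C_R/C_{A0} = 0.1902/1.88 = 0.101.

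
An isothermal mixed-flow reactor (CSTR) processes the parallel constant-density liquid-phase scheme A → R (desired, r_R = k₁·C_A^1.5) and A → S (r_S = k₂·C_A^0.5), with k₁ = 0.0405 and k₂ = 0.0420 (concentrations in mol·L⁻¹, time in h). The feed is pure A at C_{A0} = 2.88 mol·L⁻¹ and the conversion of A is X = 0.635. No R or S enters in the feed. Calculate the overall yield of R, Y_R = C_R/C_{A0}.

0.320

Exit C_A = C_{A0}(1−X) = 2.88×0.365 = 1.051 mol·L⁻¹.
A CSTR operates uniformly at the exit composition, giving r_R = 0.04365 and r_S = 0.04306 (each k·C_A^n at C_A = 1.051).
Fraction of consumed A going to R: r_R/(r_R+r_S) = 0.5034.
C_R = 0.5034·C_{A0}·X = 0.5034×2.88×0.635 = 0.921 mol·L⁻¹; Y_R = C_R/C_{A0} = 0.320.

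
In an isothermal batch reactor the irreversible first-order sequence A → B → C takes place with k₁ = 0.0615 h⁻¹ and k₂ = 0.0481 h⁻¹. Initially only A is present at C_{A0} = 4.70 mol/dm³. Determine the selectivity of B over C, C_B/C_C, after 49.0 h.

Solving the coupled first-order balances gives C_B(t) = [k₁/(k₂−k₁)]·C_{A0}·(e^(−k₁t) − e^(−k₂t)).
e^(−k₁t) = e^(−0.0615×49.0) = e^(−3.014) = 0.04912; e^(−k₂t) = e^(−2.357) = 0.09471.
C_B = 0.0615×4.70/(0.0481−0.0615) × (0.04912−0.09471) = (-21.57)×(-0.04559) = 0.9835 mol/dm³.
C_A = C_{A0}e^(−k₁t) = 0.2309 mol/dm³, so C_C = C_{A0}−C_A−C_B = 3.486 mol/dm³; C_B/C_C = 0.282.

0.282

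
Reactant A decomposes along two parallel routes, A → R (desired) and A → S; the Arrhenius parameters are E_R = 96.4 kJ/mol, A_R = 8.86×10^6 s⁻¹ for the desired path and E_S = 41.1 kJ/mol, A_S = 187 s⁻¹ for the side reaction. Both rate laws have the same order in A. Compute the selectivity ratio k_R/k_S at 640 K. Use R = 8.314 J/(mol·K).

k_R/k_S = (A_R/A_S)·exp[−(E_R−E_S)/(RT)] = (A_R/A_S)·exp[(E_S−E_R)/(RT)].
(E_S−E_R)/(RT) = (41.1−96.4)×10³/(8.314×640) = -55300/5321 = -10.39.
k_R/k_S = (8.86×10^6/187)·exp(-10.39) = 47380 × 3.065×10^-5 = 1.45.

1.45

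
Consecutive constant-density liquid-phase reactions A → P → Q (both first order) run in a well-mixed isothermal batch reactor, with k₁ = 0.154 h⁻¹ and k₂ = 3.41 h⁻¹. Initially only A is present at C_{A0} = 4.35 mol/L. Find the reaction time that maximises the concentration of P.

0.951 h

The intermediate peaks when r₁ = r₂, i.e. k₁e^(−k₁t) = k₂e^(−k₂t), giving t_opt = ln(k₂/k₁)/(k₂−k₁).
= ln(3.41/0.154)/(3.41−0.154) = ln(22.14)/3.256 = 3.098/3.256 = 0.951 h.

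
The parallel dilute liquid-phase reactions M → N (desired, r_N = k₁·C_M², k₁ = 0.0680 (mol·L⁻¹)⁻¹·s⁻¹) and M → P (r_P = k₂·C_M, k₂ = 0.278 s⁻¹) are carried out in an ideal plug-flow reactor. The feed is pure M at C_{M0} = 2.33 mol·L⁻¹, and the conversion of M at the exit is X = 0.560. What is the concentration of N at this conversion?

0.376 mol·L⁻¹

C_M = C_{M0}(1−X) = 1.025 mol·L⁻¹.
Along a PFR/batch, dC_P/dC_M = −r_P/(r_N+r_P) = −k₂/(k₂+k₁·C_M).
Integrating from C_{M0} to C_M: C_P = (0.278/0.0680)·ln[(0.278+0.0680·2.33)/(0.278+0.0680·1.03)] = 4.088·ln(0.4364/0.3477) = 0.9291 mol·L⁻¹.
Then C_N = (C_{M0}−C_M) − C_P = 1.305 − 0.9291 = 0.3757 mol·L⁻¹.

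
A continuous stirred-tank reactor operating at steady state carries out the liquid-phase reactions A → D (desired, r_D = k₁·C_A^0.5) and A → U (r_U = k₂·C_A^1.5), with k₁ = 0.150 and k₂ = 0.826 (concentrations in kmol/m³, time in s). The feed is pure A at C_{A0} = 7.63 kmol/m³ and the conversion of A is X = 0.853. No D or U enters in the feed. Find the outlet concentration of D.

Exit C_A = C_{A0}(1−X) = 7.63×0.147 = 1.122 kmol/m³.
A CSTR operates uniformly at the exit composition, giving r_D = 0.1589 and r_U = 0.9812 (each k·C_A^n at C_A = 1.122).
Fraction of consumed A going to D: r_D/(r_D+r_U) = 0.1393.
C_D = 0.1393·C_{A0}·X = 0.1393×7.63×0.853 = 0.907 kmol/m³.

0.907 kmol/m³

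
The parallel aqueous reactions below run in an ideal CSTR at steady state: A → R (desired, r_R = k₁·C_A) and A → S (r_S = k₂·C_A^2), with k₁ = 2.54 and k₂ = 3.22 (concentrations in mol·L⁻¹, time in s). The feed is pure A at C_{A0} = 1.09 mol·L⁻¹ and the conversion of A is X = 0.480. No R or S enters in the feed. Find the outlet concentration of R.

Exit C_A = C_{A0}(1−X) = 1.09×0.520 = 0.5668 mol·L⁻¹.
In a CSTR the entire volume is at exit conditions, so r_R = 2.54×0.5668 = 1.440 and r_S = 3.22×0.5668^2 = 1.034.
Fraction of consumed A going to R: r_R/(r_R+r_S) = 0.5819.
C_R = 0.5819·C_{A0}·X = 0.5819×1.09×0.480 = 0.304 mol·L⁻¹.

0.304 mol·L⁻¹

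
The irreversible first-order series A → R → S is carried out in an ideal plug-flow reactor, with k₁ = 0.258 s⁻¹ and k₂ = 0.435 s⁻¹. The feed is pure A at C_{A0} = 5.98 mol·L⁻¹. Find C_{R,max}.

1.66 mol·L⁻¹

At the optimum, C_{R,max}/C_{A0} = (k₁/k₂)^[k₂/(k₂−k₁)].
= (0.258/0.435)^(0.435/(0.435−0.258)) = (0.5931)^(2.458) = 0.2770.
C_{R,max} = 0.2770×5.98 = 1.66 mol·L⁻¹.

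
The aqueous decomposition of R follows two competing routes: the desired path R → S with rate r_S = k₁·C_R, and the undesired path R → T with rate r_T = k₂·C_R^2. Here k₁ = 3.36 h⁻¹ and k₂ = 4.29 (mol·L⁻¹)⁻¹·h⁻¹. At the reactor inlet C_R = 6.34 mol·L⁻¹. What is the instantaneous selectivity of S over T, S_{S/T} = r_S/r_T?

S_{S/T} = r_S/r_T = (k₁·C_R)/(k₂·C_R^2) = (k₁/k₂)·C_R⁻¹.
= (3.36×6.340) / (4.29×6.340^2) = 21.30/172.4 = 0.124.

0.124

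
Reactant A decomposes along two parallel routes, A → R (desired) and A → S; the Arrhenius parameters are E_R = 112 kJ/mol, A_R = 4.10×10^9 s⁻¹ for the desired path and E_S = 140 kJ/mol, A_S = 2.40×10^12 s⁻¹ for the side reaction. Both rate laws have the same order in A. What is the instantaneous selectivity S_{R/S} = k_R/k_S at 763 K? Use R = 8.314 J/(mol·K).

0.141

k_R/k_S = (A_R/A_S)·exp[−(E_R−E_S)/(RT)] = (A_R/A_S)·exp[(E_S−E_R)/(RT)].
(E_S−E_R)/(RT) = (140−112)×10³/(8.314×763) = 28000/6344 = 4.414.
k_R/k_S = (4.10×10^9/2.40×10^12)·exp(4.414) = 0.001708 × 82.59 = 0.141.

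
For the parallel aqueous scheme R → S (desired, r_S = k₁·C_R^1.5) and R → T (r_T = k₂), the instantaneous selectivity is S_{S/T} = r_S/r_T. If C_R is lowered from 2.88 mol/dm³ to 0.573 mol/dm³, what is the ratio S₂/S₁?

0.0887

S_{S/T} = (k₁/k₂)·C_R^1.5, so S₂/S₁ = (C_{R,2}/C_{R,1})^1.5.
= (0.573/2.88)^1.5 = (0.1990)^1.5 = 0.0887.
Selectivity toward S falls as C_R falls — high-concentration operation is favoured.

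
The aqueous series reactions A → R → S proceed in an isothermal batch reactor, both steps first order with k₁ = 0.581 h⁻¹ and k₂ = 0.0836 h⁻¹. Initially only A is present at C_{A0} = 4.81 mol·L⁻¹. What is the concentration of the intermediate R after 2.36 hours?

3.19 mol·L⁻¹

For first-order series with pure A initially, C_R(t) = k₁C_{A0}/(k₂−k₁)·(e^(−k₁t) − e^(−k₂t)).
e^(−k₁t) = e^(−0.581×2.36) = e^(−1.371) = 0.2538; e^(−k₂t) = e^(−0.1973) = 0.8209.
C_R = 0.581×4.81/(0.0836−0.581) × (0.2538−0.8209) = (-5.618)×(-0.5671) = 3.186 mol·L⁻¹.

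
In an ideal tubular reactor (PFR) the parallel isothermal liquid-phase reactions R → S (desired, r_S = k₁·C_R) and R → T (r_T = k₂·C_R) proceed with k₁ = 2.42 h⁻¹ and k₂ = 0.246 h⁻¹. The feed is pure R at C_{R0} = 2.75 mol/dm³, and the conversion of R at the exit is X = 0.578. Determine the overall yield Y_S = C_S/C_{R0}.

C_R = C_{R0}(1−X) = 1.161 mol/dm³.
Both paths are first order in R, so the instantaneous fraction to S is constant: dC_S/d(−C_R) = k₁/(k₁+k₂) = 0.9077.
C_S = 0.9077·(C_{R0}−C_R) = 0.9077×1.589 = 1.44 mol/dm³.
Y_S = C_S/C_{R0} = 1.443/2.75 = 0.525.

0.525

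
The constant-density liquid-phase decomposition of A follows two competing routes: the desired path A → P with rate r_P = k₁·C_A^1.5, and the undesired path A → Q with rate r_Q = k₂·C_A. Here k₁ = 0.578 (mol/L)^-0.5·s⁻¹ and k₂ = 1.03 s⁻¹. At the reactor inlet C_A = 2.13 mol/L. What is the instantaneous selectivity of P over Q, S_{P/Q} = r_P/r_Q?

0.819

S_{P/Q} = r_P/r_Q = (k₁·C_A^1.5)/(k₂·C_A) = (k₁/k₂)·C_A^0.5.
= (0.578×2.130^1.5) / (1.03×2.130) = 1.797/2.194 = 0.819.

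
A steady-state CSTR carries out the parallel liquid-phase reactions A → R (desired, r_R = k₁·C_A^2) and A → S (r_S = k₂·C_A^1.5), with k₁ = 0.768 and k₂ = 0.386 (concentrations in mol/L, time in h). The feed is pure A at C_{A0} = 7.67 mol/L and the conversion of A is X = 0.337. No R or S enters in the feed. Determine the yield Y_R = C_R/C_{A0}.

0.276

Exit C_A = C_{A0}(1−X) = 7.67×0.663 = 5.085 mol/L.
A CSTR operates uniformly at the exit composition, giving r_R = 19.86 and r_S = 4.426 (each k·C_A^n at C_A = 5.085).
Fraction of consumed A going to R: r_R/(r_R+r_S) = 0.8177.
C_R = 0.8177·C_{A0}·X = 0.8177×7.67×0.337 = 2.11 mol/L; Y_R = C_R/C_{A0} = 0.276.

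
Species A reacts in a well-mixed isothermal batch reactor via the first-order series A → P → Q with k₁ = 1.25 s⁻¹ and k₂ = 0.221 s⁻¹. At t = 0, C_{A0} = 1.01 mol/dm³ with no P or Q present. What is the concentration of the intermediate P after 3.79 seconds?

The intermediate concentration in a first-order A→B→C sequence is C_P = k₁C_{A0}(e^(−k₁t) − e^(−k₂t))/(k₂−k₁).
e^(−k₁t) = e^(−1.25×3.79) = e^(−4.737) = 0.008761; e^(−k₂t) = e^(−0.8376) = 0.4328.
C_P = 1.25×1.01/(0.221−1.25) × (0.008761−0.4328) = (-1.227)×(-0.4240) = 0.5202 mol/dm³.

0.520 mol/dm³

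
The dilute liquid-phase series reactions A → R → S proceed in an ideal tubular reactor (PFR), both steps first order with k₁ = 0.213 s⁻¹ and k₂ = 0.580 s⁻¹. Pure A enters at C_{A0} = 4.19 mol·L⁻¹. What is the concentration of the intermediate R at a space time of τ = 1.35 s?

0.713 mol·L⁻¹

For first-order series with pure A initially, C_R(τ) = k₁C_{A0}/(k₂−k₁)·(e^(−k₁τ) − e^(−k₂τ)).
e^(−k₁τ) = e^(−0.213×1.35) = e^(−0.2876) = 0.7501; e^(−k₂τ) = e^(−0.7830) = 0.4570.
C_R = 0.213×4.19/(0.580−0.213) × (0.7501−0.4570) = 2.432×0.2931 = 0.7127 mol·L⁻¹.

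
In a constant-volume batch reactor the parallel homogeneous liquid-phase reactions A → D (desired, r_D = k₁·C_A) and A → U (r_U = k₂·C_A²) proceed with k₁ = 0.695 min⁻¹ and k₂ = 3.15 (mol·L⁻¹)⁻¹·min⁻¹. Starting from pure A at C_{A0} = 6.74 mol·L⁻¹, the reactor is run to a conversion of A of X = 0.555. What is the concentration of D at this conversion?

C_A = C_{A0}(1−X) = 2.999 mol·L⁻¹.
Along a PFR/batch, dC_D/dC_A = −r_D/(r_D+r_U) = −k₁/(k₁+k₂·C_A).
Integrating from C_{A0} to C_A: C_D = (0.695/3.15)·ln[(0.695+3.15·6.74)/(0.695+3.15·3.00)] = 0.2206·ln(21.93/10.14) = 0.1701 mol·L⁻¹.

0.170 mol·L⁻¹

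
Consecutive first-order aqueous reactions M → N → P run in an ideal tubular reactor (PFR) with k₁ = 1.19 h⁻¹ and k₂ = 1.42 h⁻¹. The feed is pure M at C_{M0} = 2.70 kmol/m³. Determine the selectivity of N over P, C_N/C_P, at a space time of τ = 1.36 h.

0.523

Solving the coupled first-order balances gives C_N(τ) = [k₁/(k₂−k₁)]·C_{M0}·(e^(−k₁τ) − e^(−k₂τ)).
e^(−k₁τ) = e^(−1.19×1.36) = e^(−1.618) = 0.1982; e^(−k₂τ) = e^(−1.931) = 0.1450.
C_N = 1.19×2.70/(1.42−1.19) × (0.1982−0.1450) = 13.97×0.05324 = 0.7438 kmol/m³.
C_M = C_{M0}e^(−k₁τ) = 0.5352 kmol/m³, so C_P = C_{M0}−C_M−C_N = 1.421 kmol/m³; C_N/C_P = 0.523.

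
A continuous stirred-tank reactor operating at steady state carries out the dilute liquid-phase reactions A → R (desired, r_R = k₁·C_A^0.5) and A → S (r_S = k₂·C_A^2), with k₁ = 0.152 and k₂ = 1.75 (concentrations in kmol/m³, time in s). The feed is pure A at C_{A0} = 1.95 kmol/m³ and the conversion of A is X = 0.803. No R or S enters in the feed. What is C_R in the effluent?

Exit C_A = C_{A0}(1−X) = 1.95×0.197 = 0.3841 kmol/m³.
A CSTR operates uniformly at the exit composition, giving r_R = 0.09421 and r_S = 0.2582 (each k·C_A^n at C_A = 0.3841).
Fraction of consumed A going to R: r_R/(r_R+r_S) = 0.2673.
C_R = 0.2673·C_{A0}·X = 0.2673×1.95×0.803 = 0.419 kmol/m³.

0.419 kmol/m³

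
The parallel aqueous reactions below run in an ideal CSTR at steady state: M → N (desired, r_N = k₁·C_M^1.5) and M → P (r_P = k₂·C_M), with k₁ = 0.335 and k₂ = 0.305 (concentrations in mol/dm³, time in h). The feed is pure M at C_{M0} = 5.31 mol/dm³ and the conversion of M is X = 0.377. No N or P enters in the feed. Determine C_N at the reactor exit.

1.33 mol/dm³

Exit C_M = C_{M0}(1−X) = 5.31×0.623 = 3.308 mol/dm³.
Rates in a CSTR are evaluated at the outlet concentration: r_N = 0.335×3.308^1.5 = 2.016, r_P = 0.305×3.308 = 1.009.
Fraction of consumed M going to N: r_N/(r_N+r_P) = 0.6664.
C_N = 0.6664·C_{M0}·X = 0.6664×5.31×0.377 = 1.33 mol/dm³.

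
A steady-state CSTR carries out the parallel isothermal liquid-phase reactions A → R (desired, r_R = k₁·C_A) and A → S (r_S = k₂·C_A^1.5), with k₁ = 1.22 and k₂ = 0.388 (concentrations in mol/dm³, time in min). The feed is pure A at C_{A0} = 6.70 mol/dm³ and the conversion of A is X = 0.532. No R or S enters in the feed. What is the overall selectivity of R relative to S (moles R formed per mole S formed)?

Exit C_A = C_{A0}(1−X) = 6.70×0.468 = 3.136 mol/dm³.
Rates in a CSTR are evaluated at the outlet concentration: r_R = 1.22×3.136 = 3.825, r_S = 0.388×3.136^1.5 = 2.154.
Overall selectivity = C_R/C_S = r_Rτ/(r_Sτ) = r_R/r_S = 1.78.

1.78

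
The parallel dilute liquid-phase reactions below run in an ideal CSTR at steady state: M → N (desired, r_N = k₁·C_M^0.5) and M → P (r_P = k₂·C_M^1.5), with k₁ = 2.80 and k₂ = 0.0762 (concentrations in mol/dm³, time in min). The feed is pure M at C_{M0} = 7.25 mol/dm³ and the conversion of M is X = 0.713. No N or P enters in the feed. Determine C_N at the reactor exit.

Exit C_M = C_{M0}(1−X) = 7.25×0.287 = 2.081 mol/dm³.
A CSTR operates uniformly at the exit composition, giving r_N = 4.039 and r_P = 0.2287 (each k·C_M^n at C_M = 2.081).
Fraction of consumed M going to N: r_N/(r_N+r_P) = 0.9464.
C_N = 0.9464·C_{M0}·X = 0.9464×7.25×0.713 = 4.89 mol/dm³.

4.89 mol/dm³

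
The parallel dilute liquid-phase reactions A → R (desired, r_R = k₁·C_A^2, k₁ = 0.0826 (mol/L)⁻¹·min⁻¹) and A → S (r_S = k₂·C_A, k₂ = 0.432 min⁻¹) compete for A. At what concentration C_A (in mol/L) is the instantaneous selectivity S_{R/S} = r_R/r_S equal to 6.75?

S_{R/S} = (k₁/k₂)·C_A ⇒ C_A = S·k₂/k₁.
= 6.75×0.432/0.0826 = 35.3 mol/L.

35.3 mol/L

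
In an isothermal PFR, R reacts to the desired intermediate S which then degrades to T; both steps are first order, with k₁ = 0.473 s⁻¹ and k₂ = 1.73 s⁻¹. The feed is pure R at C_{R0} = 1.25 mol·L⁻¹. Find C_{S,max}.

Evaluating C_S at τ_opt = ln(k₂/k₁)/(k₂−k₁) gives C_{S,max}/C_{R0} = (k₁/k₂)^[k₂/(k₂−k₁)].
= (0.473/1.73)^(1.73/(1.73−0.473)) = (0.2734)^(1.376) = 0.1678.
C_{S,max} = 0.1678×1.25 = 0.210 mol·L⁻¹.

0.210 mol·L⁻¹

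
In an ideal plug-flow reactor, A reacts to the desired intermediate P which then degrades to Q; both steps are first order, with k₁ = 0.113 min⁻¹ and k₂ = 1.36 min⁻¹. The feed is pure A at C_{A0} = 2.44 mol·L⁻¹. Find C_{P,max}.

For a first-order series the maximum intermediate yield is C_{P,max}/C_{A0} = (k₁/k₂)^[k₂/(k₂−k₁)].
= (0.113/1.36)^(1.36/(1.36−0.113)) = (0.08309)^(1.091) = 0.06632.
C_{P,max} = 0.06632×2.44 = 0.162 mol·L⁻¹.

0.162 mol·L⁻¹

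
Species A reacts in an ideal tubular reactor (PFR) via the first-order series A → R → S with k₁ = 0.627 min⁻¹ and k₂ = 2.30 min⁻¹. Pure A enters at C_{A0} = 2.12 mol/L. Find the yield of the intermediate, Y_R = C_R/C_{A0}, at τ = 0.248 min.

0.109

Solving the coupled first-order balances gives C_R(τ) = [k₁/(k₂−k₁)]·C_{A0}·(e^(−k₁τ) − e^(−k₂τ)).
e^(−k₁τ) = e^(−0.627×0.248) = e^(−0.1555) = 0.8560; e^(−k₂τ) = e^(−0.5704) = 0.5653.
C_R = 0.627×2.12/(2.30−0.627) × (0.8560−0.5653) = 0.7945×0.2907 = 0.2310 mol/L.
Y_R = C_R/C_{A0} = 0.2310/2.12 = 0.109.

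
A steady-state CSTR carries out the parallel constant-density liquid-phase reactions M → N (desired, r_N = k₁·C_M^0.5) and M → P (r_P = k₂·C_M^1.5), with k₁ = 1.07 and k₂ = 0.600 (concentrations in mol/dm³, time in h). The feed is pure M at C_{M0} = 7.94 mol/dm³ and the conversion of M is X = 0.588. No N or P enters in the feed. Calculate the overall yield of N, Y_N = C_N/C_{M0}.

0.207

Exit C_M = C_{M0}(1−X) = 7.94×0.412 = 3.271 mol/dm³.
A CSTR operates uniformly at the exit composition, giving r_N = 1.935 and r_P = 3.550 (each k·C_M^n at C_M = 3.271).
Fraction of consumed M going to N: r_N/(r_N+r_P) = 0.3528.
C_N = 0.3528·C_{M0}·X = 0.3528×7.94×0.588 = 1.65 mol/dm³; Y_N = C_N/C_{M0} = 0.207.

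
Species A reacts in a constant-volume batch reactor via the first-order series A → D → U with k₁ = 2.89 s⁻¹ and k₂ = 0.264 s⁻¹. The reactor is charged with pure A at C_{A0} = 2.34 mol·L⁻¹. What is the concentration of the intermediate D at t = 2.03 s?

1.50 mol·L⁻¹

For first-order series with pure A initially, C_D(t) = k₁C_{A0}/(k₂−k₁)·(e^(−k₁t) − e^(−k₂t)).
e^(−k₁t) = e^(−2.89×2.03) = e^(−5.867) = 0.002832; e^(−k₂t) = e^(−0.5359) = 0.5851.
C_D = 2.89×2.34/(0.264−2.89) × (0.002832−0.5851) = (-2.575)×(-0.5823) = 1.500 mol·L⁻¹.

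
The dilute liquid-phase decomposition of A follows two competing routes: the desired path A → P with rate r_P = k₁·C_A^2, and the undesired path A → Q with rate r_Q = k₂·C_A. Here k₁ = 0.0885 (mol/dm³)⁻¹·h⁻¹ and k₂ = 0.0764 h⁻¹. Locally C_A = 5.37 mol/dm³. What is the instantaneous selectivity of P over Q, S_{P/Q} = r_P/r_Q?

S_{P/Q} = r_P/r_Q = (k₁·C_A^2)/(k₂·C_A) = (k₁/k₂)·C_A.
= (0.0885×5.370^2) / (0.0764×5.370) = 2.552/0.4103 = 6.22.
Since the desired path is higher order in A, keeping C_A high (PFR or concentrated feed) favours P.

6.22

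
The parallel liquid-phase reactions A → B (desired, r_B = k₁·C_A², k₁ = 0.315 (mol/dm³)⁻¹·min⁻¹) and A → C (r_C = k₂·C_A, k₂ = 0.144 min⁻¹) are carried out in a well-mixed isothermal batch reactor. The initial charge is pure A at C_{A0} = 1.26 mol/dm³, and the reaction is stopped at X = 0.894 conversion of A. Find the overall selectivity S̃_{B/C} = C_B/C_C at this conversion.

1.31

C_A = C_{A0}(1−X) = 0.1336 mol/dm³.
Along a PFR/batch, dC_C/dC_A = −r_C/(r_B+r_C) = −k₂/(k₂+k₁·C_A).
Integrating from C_{A0} to C_A: C_C = (0.144/0.315)·ln[(0.144+0.315·1.26)/(0.144+0.315·0.134)] = 0.4571·ln(0.5409/0.1861) = 0.4878 mol/dm³.
Then C_B = (C_{A0}−C_A) − C_C = 1.126 − 0.4878 = 0.6386 mol/dm³.
S̃_{B/C} = C_B/C_C = 0.6386/0.4878 = 1.31.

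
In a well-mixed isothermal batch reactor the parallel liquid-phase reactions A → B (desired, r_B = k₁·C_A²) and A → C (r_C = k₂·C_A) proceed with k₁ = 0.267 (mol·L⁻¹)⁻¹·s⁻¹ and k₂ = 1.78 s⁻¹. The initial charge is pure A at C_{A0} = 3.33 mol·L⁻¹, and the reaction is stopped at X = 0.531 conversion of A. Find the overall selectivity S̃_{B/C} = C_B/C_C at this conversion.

C_A = C_{A0}(1−X) = 1.562 mol·L⁻¹.
Along a PFR/batch, dC_C/dC_A = −r_C/(r_B+r_C) = −k₂/(k₂+k₁·C_A).
Integrating from C_{A0} to C_A: C_C = (1.78/0.267)·ln[(1.78+0.267·3.33)/(1.78+0.267·1.56)] = 6.667·ln(2.669/2.197) = 1.298 mol·L⁻¹.
Then C_B = (C_{A0}−C_A) − C_C = 1.768 − 1.298 = 0.4705 mol·L⁻¹.
S̃_{B/C} = C_B/C_C = 0.4705/1.298 = 0.363.

0.363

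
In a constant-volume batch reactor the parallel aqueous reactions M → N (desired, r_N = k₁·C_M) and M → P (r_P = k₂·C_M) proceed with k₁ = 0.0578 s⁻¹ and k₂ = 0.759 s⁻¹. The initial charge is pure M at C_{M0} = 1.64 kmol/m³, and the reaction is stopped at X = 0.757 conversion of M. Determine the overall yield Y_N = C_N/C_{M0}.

0.0536

C_M = C_{M0}(1−X) = 0.3985 kmol/m³.
Both paths are first order in M, so the instantaneous fraction to N is constant: dC_N/d(−C_M) = k₁/(k₁+k₂) = 0.07076.
C_N = 0.07076·(C_{M0}−C_M) = 0.07076×1.241 = 0.0879 kmol/m³.
Y_N = C_N/C_{M0} = 0.08785/1.64 = 0.0536.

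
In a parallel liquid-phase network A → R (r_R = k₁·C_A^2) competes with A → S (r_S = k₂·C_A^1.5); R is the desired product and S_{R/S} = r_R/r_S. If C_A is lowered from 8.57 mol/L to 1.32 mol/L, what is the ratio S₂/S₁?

S_{R/S} = (k₁/k₂)·C_A^0.5, so S₂/S₁ = (C_{A,2}/C_{A,1})^0.5.
= (1.32/8.57)^0.5 = (0.1540)^0.5 = 0.392.

0.392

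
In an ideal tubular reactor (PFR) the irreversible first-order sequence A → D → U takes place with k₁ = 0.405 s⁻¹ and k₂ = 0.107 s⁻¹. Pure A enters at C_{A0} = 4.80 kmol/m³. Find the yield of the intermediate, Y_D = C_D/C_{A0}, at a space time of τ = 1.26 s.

0.372

Solving the coupled first-order balances gives C_D(τ) = [k₁/(k₂−k₁)]·C_{A0}·(e^(−k₁τ) − e^(−k₂τ)).
e^(−k₁τ) = e^(−0.405×1.26) = e^(−0.5103) = 0.6003; e^(−k₂τ) = e^(−0.1348) = 0.8739.
C_D = 0.405×4.80/(0.107−0.405) × (0.6003−0.8739) = (-6.523)×(-0.2736) = 1.785 kmol/m³.
Y_D = C_D/C_{A0} = 1.785/4.80 = 0.372.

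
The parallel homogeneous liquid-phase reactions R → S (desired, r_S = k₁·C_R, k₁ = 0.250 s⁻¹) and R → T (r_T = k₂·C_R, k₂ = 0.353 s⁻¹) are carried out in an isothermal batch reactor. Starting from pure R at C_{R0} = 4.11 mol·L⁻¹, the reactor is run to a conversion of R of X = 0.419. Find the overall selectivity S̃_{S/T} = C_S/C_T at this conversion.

0.708

C_R = C_{R0}(1−X) = 2.388 mol·L⁻¹.
Both paths are first order in R, so the instantaneous fraction to S is constant: dC_S/d(−C_R) = k₁/(k₁+k₂) = 0.4146.
C_S = 0.4146·(C_{R0}−C_R) = 0.4146×1.722 = 0.714 mol·L⁻¹.
C_T = (C_{R0}−C_R)−C_S = 1.008 mol·L⁻¹; S̃_{S/T} = 0.7140/1.008 = 0.708.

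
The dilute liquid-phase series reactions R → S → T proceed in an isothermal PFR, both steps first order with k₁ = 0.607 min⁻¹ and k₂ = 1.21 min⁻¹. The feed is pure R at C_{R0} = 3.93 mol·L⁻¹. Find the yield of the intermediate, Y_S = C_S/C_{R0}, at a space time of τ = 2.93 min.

0.141

The intermediate concentration in a first-order A→B→C sequence is C_S = k₁C_{R0}(e^(−k₁τ) − e^(−k₂τ))/(k₂−k₁).
e^(−k₁τ) = e^(−0.607×2.93) = e^(−1.779) = 0.1689; e^(−k₂τ) = e^(−3.545) = 0.02886.
C_S = 0.607×3.93/(1.21−0.607) × (0.1689−0.02886) = 3.956×0.1400 = 0.5540 mol·L⁻¹.
Y_S = C_S/C_{R0} = 0.5540/3.93 = 0.141.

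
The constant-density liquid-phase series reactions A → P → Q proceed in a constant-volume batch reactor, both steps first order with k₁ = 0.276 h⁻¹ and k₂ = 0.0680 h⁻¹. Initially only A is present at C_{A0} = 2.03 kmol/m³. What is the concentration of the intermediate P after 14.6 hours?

0.950 kmol/m³

The intermediate concentration in a first-order A→B→C sequence is C_P = k₁C_{A0}(e^(−k₁t) − e^(−k₂t))/(k₂−k₁).
e^(−k₁t) = e^(−0.276×14.6) = e^(−4.030) = 0.01778; e^(−k₂t) = e^(−0.9928) = 0.3705.
C_P = 0.276×2.03/(0.0680−0.276) × (0.01778−0.3705) = (-2.694)×(-0.3528) = 0.9502 kmol/m³.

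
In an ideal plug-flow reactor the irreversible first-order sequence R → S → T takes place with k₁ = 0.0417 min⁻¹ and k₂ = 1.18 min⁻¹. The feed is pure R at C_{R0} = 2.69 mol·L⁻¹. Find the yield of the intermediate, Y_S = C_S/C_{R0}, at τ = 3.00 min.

0.0313

Solving the coupled first-order balances gives C_S(τ) = [k₁/(k₂−k₁)]·C_{R0}·(e^(−k₁τ) − e^(−k₂τ)).
e^(−k₁τ) = e^(−0.0417×3.00) = e^(−0.1251) = 0.8824; e^(−k₂τ) = e^(−3.540) = 0.02901.
C_S = 0.0417×2.69/(1.18−0.0417) × (0.8824−0.02901) = 0.09854×0.8534 = 0.08410 mol·L⁻¹.
Y_S = C_S/C_{R0} = 0.08410/2.69 = 0.0313.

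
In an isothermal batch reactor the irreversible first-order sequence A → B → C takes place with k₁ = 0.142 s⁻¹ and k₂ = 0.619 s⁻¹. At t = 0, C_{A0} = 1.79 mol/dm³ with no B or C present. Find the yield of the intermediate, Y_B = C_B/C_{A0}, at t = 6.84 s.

Solving the coupled first-order balances gives C_B(t) = [k₁/(k₂−k₁)]·C_{A0}·(e^(−k₁t) − e^(−k₂t)).
e^(−k₁t) = e^(−0.142×6.84) = e^(−0.9713) = 0.3786; e^(−k₂t) = e^(−4.234) = 0.01449.
C_B = 0.142×1.79/(0.619−0.142) × (0.3786−0.01449) = 0.5329×0.3641 = 0.1940 mol/dm³.
Y_B = C_B/C_{A0} = 0.1940/1.79 = 0.108.

0.108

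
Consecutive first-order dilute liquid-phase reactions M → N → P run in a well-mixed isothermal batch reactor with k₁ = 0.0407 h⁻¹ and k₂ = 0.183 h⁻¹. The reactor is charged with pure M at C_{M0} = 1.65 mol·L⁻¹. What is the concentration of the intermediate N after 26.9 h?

0.154 mol·L⁻¹

For first-order series with pure M initially, C_N(t) = k₁C_{M0}/(k₂−k₁)·(e^(−k₁t) − e^(−k₂t)).
e^(−k₁t) = e^(−0.0407×26.9) = e^(−1.095) = 0.3346; e^(−k₂t) = e^(−4.923) = 0.007279.
C_N = 0.0407×1.65/(0.183−0.0407) × (0.3346−0.007279) = 0.4719×0.3273 = 0.1545 mol·L⁻¹.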